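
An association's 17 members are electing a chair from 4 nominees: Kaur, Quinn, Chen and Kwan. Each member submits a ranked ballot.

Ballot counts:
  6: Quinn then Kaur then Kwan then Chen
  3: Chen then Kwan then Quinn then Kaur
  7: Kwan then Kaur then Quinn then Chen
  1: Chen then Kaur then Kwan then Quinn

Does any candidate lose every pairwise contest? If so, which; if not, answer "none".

Chen

Pairwise majorities:
Kaur vs Quinn: Kaur is ranked higher on 7+1 = 8 ballots, Quinn on 9. Quinn wins 9–8.
Kaur vs Chen: Kaur, 13–4.
Kaur vs Kwan: Kwan, 10–7.
Quinn–Chen: Quinn 13–4.
Quinn vs Kwan: Kwan wins 11–6.
Chen vs Kwan: Kwan, 13–4.
Chen loses to every other candidate — it is the Condorcet loser.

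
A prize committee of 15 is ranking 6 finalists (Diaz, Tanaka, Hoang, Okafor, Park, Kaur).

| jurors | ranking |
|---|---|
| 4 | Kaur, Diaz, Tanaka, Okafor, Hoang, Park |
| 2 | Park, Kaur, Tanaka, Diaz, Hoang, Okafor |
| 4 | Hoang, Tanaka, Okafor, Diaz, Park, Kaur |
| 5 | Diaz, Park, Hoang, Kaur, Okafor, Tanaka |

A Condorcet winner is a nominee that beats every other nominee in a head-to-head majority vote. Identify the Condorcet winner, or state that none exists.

Diaz

Check each pair by majority over 15 ballots:
Diaz–Tanaka: Diaz 9–6.
Diaz vs Hoang: Diaz, 11–4.
Diaz–Okafor: Diaz 11–4.
Diaz vs Park: Diaz, 13–2.
Diaz–Kaur: Diaz 9–6.
Tanaka–Hoang: Hoang 9–6.
Tanaka–Okafor: Tanaka 10–5.
Tanaka vs Park: Tanaka wins 8–7.
Tanaka vs Kaur: Kaur wins 11–4.
Hoang vs Okafor: Hoang wins 11–4.
Hoang–Park: Hoang 8–7.
Hoang–Kaur: Hoang 9–6.
Okafor–Park: Okafor 8–7.
Okafor vs Kaur: Kaur, 11–4.
Park vs Kaur: Park wins 11–4.
Diaz wins every pairwise contest, so Diaz is the Condorcet winner.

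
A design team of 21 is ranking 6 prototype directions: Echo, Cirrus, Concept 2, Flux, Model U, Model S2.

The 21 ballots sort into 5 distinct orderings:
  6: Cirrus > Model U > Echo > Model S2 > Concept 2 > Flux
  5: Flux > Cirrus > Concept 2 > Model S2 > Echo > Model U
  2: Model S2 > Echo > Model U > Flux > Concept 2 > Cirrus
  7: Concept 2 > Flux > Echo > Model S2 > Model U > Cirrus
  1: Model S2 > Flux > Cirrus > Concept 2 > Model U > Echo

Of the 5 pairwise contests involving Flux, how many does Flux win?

4

Flux against each rival (21 engineers):
Flux vs Echo: Flux is ranked higher on 5+7+1 = 13 ballots, Echo on 8. Flux wins 13–8.
Flux vs Cirrus: Flux is ranked higher on 5+2+7+1 = 15 ballots, Cirrus on 6. Flux wins 15–6.
Flux–Concept 2: Concept 2 13–8.
Flux vs Model U: 13 to 8, Flux.
Flux vs Model S2: Flux is ranked higher on 5+7 = 12 ballots, Model S2 on 9. Flux wins 12–9.
Flux beats Echo, Cirrus, Model U, Model S2; loses to Concept 2 — 4 pairwise wins.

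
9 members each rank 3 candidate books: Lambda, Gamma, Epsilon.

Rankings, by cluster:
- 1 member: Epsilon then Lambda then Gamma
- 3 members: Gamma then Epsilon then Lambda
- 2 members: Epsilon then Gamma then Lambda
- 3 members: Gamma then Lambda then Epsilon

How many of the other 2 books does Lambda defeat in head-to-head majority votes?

Lambda against each rival (9 members):
Lambda vs Gamma: 1 to 8, Gamma.
Lambda–Epsilon: Epsilon 6–3.
Lambda beats no one; loses to Gamma, Epsilon — 0 pairwise wins.

0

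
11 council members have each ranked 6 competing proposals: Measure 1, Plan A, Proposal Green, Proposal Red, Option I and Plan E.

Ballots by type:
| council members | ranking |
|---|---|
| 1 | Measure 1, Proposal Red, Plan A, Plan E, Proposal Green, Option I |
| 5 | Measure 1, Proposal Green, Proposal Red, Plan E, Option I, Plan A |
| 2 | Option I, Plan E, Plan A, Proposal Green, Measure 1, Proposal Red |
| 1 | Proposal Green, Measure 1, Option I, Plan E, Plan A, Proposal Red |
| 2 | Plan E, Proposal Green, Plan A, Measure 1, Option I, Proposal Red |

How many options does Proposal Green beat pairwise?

Proposal Green against each rival (11 council members):
Proposal Green vs Measure 1: Proposal Green is ranked higher on 2+1+2 = 5 ballots, Measure 1 on 6. Measure 1 wins 6–5.
Proposal Green vs Plan A: Proposal Green wins 8–3.
Proposal Green vs Proposal Red: Proposal Green preferred on 5+2+1+2 = 10 ballots; Proposal Green wins 10–1.
Proposal Green vs Option I: Proposal Green is ranked higher on 1+5+1+2 = 9 ballots, Option I on 2. Proposal Green wins 9–2.
Proposal Green vs Plan E: 6 to 5, Proposal Green.
Proposal Green beats Plan A, Proposal Red, Option I, Plan E; loses to Measure 1 — 4 pairwise wins.

4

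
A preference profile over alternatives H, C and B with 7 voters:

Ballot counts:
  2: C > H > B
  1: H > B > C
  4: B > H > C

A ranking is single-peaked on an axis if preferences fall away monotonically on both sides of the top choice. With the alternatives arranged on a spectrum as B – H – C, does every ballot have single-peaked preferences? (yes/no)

yes

Axis positions: B=1, H=2, C=3.
Type 1 (peak C at position 3): ranking walks positions 3-2-1, expanding outward from the peak — single-peaked.
Type 2 (peak H at position 2): ranking walks positions 2-1-3, expanding outward from the peak — single-peaked.
Type 3 (peak B at position 1): ranking walks positions 1-2-3, expanding outward from the peak — single-peaked.
Every ranking is single-peaked on this axis.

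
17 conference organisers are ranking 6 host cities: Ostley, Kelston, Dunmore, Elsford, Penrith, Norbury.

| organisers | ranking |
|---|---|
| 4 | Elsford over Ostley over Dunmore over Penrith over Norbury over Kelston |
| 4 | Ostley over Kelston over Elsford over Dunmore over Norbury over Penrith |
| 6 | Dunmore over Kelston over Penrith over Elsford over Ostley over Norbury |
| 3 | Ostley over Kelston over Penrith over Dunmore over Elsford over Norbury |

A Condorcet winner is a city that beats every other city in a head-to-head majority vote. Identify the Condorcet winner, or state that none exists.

Pairwise majorities:
Ostley vs Kelston: Ostley wins 11–6.
Ostley vs Dunmore: Ostley wins 11–6.
Ostley–Elsford: Elsford 10–7.
Ostley vs Penrith: Ostley wins 11–6.
Ostley vs Norbury: Ostley, 17–0.
Kelston vs Dunmore: Dunmore, 10–7.
Kelston vs Elsford: Kelston, 13–4.
Kelston vs Penrith: Kelston wins 13–4.
Kelston vs Norbury: Kelston wins 13–4.
Dunmore–Elsford: Dunmore 9–8.
Dunmore vs Penrith: Dunmore, 14–3.
Dunmore vs Norbury: Dunmore, 17–0.
Elsford vs Penrith: Penrith wins 9–8.
Elsford vs Norbury: Elsford wins 17–0.
Penrith vs Norbury: Penrith, 13–4.
Every city loses at least once (Ostley loses to Elsford; Kelston loses to Ostley; Dunmore loses to Ostley; Elsford loses to Kelston; Penrith loses to Ostley; Norbury loses to Ostley). The majority relation contains the cycle Ostley > Kelston > Elsford > Ostley, so there is no Condorcet winner.

none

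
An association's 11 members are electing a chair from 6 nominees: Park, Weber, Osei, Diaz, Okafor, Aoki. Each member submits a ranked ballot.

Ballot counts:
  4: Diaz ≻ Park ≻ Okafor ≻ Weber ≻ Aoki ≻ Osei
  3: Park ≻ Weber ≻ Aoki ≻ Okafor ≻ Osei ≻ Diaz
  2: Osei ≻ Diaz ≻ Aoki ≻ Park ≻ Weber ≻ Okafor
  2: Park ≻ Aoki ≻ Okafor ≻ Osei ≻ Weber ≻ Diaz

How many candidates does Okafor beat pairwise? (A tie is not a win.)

2

Okafor against each rival (11 voters):
Okafor vs Park: 0 to 11, Park.
Okafor–Weber: Okafor 6–5.
Okafor vs Osei: Okafor, 9–2.
Okafor vs Diaz: Okafor is ranked higher on 3+2 = 5 ballots, Diaz on 6. Diaz wins 6–5.
Okafor–Aoki: Aoki 7–4.
Okafor beats Weber, Osei; loses to Park, Diaz, Aoki — 2 pairwise wins.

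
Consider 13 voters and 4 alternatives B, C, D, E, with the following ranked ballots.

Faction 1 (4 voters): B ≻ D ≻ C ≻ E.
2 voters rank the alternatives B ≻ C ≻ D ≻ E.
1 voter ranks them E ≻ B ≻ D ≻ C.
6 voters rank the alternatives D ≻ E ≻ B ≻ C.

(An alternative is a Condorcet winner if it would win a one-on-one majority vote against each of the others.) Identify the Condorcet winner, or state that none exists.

Check each pair by majority over 13 ballots:
B–C: B 13–0.
B vs D: B wins 7–6.
B vs E: E, 7–6.
C–D: D 11–2.
C vs E: C preferred on 4+2 = 6 ballots; E wins 7–6.
D vs E: D, 12–1.
Each alternative drops at least one matchup (B loses to E; C loses to B; D loses to B; E loses to D); the cycle B → D → E → B rules out a Condorcet winner.

none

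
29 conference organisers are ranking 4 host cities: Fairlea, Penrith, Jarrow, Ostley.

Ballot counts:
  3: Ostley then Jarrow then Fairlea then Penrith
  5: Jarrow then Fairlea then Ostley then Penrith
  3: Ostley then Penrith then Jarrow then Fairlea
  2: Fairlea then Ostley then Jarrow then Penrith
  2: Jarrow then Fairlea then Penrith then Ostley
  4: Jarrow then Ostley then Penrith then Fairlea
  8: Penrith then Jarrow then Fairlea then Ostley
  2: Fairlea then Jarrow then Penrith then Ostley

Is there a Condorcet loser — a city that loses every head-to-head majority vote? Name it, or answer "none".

none

Pairwise majorities:
Fairlea vs Penrith: 3+5+2+2+2 = 14 for Fairlea, 15 for Penrith — Penrith by 15–14.
Fairlea vs Jarrow: Jarrow wins 25–4.
Fairlea vs Ostley: Fairlea wins 19–10.
Penrith vs Jarrow: 3+8 = 11 for Penrith, 18 for Jarrow — Jarrow by 18–11.
Penrith vs Ostley: 12 to 17, Ostley.
Jarrow vs Ostley: Jarrow is ranked higher on 5+2+4+8+2 = 21 ballots, Ostley on 8. Jarrow wins 21–8.
No city is winless: Fairlea beats Ostley; Penrith beats Fairlea; Jarrow beats Fairlea; Ostley beats Penrith. There is no Condorcet loser.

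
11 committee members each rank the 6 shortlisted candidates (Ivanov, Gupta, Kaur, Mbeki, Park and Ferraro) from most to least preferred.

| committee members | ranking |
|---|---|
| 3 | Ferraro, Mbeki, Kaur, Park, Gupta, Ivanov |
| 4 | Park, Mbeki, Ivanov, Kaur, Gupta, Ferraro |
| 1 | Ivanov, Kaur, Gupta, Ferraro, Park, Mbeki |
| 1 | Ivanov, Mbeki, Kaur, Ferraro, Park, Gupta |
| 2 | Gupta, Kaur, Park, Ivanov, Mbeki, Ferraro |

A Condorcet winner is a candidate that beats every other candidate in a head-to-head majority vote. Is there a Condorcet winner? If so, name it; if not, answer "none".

Check each pair by majority over 11 ballots:
Ivanov vs Gupta: 6 to 5, Ivanov.
Ivanov vs Kaur: Ivanov is ranked higher on 4+1+1 = 6 ballots, Kaur on 5. Ivanov wins 6–5.
Ivanov vs Mbeki: Ivanov preferred on 1+1+2 = 4 ballots; Mbeki wins 7–4.
Ivanov vs Park: 1+1 = 2 for Ivanov, 9 for Park — Park by 9–2.
Ivanov vs Ferraro: 8 to 3, Ivanov.
Gupta vs Kaur: 2 to 9, Kaur.
Gupta vs Mbeki: Gupta preferred on 1+2 = 3 ballots; Mbeki wins 8–3.
Gupta vs Park: Gupta preferred on 1+2 = 3 ballots; Park wins 8–3.
Gupta vs Ferraro: Gupta is ranked higher on 4+1+2 = 7 ballots, Ferraro on 4. Gupta wins 7–4.
Kaur vs Mbeki: Kaur is ranked higher on 1+2 = 3 ballots, Mbeki on 8. Mbeki wins 8–3.
Kaur vs Park: 3+1+1+2 = 7 for Kaur, 4 for Park — Kaur by 7–4.
Kaur vs Ferraro: Kaur is ranked higher on 4+1+1+2 = 8 ballots, Ferraro on 3. Kaur wins 8–3.
Mbeki vs Park: Mbeki preferred on 3+1 = 4 ballots; Park wins 7–4.
Mbeki vs Ferraro: 4+1+2 = 7 for Mbeki, 4 for Ferraro — Mbeki by 7–4.
Park vs Ferraro: Park preferred on 4+2 = 6 ballots; Park wins 6–5.
No candidate is unbeaten: Ivanov loses to Mbeki; Gupta loses to Ivanov; Kaur loses to Ivanov; Mbeki loses to Park; Park loses to Kaur; Ferraro loses to Ivanov. In particular Ivanov beats Kaur beats Park beats Ivanov is a majority cycle — no Condorcet winner exists.

none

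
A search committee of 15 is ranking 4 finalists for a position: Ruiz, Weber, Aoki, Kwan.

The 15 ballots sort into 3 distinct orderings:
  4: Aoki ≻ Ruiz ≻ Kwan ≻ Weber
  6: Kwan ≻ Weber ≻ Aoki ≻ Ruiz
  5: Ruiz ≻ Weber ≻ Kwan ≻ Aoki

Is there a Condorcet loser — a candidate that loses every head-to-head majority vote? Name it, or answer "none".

none

Head-to-head results (15 committee members):
Ruiz vs Weber: Ruiz preferred on 4+5 = 9 ballots; Ruiz wins 9–6.
Ruiz vs Aoki: Aoki wins 10–5.
Ruiz–Kwan: Ruiz 9–6.
Weber vs Aoki: Weber wins 11–4.
Weber vs Kwan: Kwan, 10–5.
Aoki vs Kwan: 4 to 11, Kwan.
Every candidate wins at least one matchup (Ruiz beats Weber; Weber beats Aoki; Aoki beats Ruiz; Kwan beats Weber), so there is no Condorcet loser.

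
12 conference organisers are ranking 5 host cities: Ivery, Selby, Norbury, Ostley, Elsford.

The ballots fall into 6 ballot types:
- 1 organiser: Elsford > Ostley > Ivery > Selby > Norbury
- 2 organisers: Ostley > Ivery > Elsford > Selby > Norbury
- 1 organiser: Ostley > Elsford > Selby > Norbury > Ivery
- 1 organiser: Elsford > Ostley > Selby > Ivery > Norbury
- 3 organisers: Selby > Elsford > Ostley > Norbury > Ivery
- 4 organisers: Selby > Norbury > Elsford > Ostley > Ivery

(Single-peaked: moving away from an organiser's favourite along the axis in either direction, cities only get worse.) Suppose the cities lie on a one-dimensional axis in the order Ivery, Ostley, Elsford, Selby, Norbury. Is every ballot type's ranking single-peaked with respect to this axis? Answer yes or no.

Axis positions: Ivery=1, Ostley=2, Elsford=3, Selby=4, Norbury=5.
Ballot type 1 (peak Elsford at position 3): ranking walks positions 3-2-1-4-5, expanding outward from the peak — single-peaked.
Ballot type 2 (peak Ostley at position 2): ranking walks positions 2-1-3-4-5, expanding outward from the peak — single-peaked.
Ballot type 3 (peak Ostley at position 2): ranking walks positions 2-3-4-5-1, expanding outward from the peak — single-peaked.
Ballot type 4 (peak Elsford at position 3): ranking walks positions 3-2-4-1-5, expanding outward from the peak — single-peaked.
Ballot type 5 (peak Selby at position 4): ranking walks positions 4-3-2-5-1, expanding outward from the peak — single-peaked.
Ballot type 6 (peak Selby at position 4): ranking walks positions 4-5-3-2-1, expanding outward from the peak — single-peaked.
Every ranking is single-peaked on this axis.

yes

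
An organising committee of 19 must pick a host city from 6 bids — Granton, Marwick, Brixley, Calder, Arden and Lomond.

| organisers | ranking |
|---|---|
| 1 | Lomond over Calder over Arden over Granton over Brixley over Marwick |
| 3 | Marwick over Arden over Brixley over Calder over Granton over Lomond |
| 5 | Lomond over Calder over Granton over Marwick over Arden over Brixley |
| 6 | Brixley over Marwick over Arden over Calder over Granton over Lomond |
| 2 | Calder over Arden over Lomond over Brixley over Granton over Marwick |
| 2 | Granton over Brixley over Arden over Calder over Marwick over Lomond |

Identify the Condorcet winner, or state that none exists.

none

Check each pair by majority over 19 ballots:
Granton vs Marwick: Granton, 10–9.
Granton–Brixley: Brixley 11–8.
Granton vs Calder: Calder, 17–2.
Granton–Arden: Arden 12–7.
Granton–Lomond: Granton 11–8.
Marwick–Brixley: Brixley 11–8.
Marwick–Calder: Calder 10–9.
Marwick vs Arden: Marwick wins 14–5.
Marwick–Lomond: Marwick 11–8.
Brixley–Calder: Brixley 11–8.
Brixley vs Arden: Arden, 11–8.
Brixley vs Lomond: Brixley wins 11–8.
Calder vs Arden: Arden wins 11–8.
Calder vs Lomond: Calder, 13–6.
Arden vs Lomond: Arden wins 13–6.
Each city drops at least one matchup (Granton loses to Brixley; Marwick loses to Granton; Brixley loses to Arden; Calder loses to Brixley; Arden loses to Marwick; Lomond loses to Granton); the cycle Granton beats Marwick beats Arden beats Granton rules out a Condorcet winner.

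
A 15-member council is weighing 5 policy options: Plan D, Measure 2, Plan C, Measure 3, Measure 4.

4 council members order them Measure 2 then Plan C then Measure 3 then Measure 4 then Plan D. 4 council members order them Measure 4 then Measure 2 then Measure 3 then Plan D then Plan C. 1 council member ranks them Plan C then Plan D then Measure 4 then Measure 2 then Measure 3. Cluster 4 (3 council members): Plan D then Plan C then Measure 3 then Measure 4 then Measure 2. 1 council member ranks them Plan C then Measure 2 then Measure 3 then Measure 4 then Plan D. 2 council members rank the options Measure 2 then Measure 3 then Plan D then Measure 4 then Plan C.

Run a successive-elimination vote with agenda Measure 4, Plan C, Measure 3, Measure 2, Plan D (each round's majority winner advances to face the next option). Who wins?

Round 1: Measure 4 vs Plan C — 6–9, Plan C advances.
Round 2: Plan C vs Measure 3 — 9–6, Plan C advances.
Round 3: Plan C vs Measure 2 — 5–10, Measure 2 advances.
Round 4: Measure 2 vs Plan D — 11–4, Measure 2 advances.
The agenda winner is Measure 2.

Measure 2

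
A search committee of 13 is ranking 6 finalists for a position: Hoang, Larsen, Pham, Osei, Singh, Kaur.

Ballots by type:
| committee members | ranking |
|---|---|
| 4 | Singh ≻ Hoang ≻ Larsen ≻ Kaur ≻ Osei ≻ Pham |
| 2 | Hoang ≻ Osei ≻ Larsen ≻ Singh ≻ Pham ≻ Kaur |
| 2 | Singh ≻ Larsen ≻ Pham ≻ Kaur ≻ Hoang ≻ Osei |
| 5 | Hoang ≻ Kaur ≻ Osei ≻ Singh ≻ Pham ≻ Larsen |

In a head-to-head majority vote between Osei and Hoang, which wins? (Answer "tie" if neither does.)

Hoang

No ballot ranks Osei above Hoang: 0.
Ballots ranking Hoang above Osei: 13 − 0 = 13.
Hoang wins the head-to-head 13–0.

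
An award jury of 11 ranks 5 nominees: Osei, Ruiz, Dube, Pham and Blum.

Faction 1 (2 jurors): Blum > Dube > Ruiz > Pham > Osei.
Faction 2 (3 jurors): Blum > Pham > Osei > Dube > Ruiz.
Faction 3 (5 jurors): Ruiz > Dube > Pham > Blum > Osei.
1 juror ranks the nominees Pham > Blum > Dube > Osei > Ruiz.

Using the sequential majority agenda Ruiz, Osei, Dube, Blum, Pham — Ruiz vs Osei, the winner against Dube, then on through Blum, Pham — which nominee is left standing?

Round 1: Ruiz vs Osei — 7–4, Ruiz advances.
Round 2: Ruiz vs Dube — 5–6, Dube advances.
Round 3: Dube vs Blum — 5–6, Blum advances.
Round 4: Blum vs Pham — 5–6, Pham advances.
The agenda winner is Pham.

Pham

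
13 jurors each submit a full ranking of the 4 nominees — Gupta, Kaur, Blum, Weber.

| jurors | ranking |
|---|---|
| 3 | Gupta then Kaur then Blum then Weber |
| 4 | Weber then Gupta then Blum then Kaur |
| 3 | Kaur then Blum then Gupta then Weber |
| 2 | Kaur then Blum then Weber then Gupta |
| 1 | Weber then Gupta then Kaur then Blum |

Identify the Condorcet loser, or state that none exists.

Head-to-head results (13 jurors):
Gupta vs Kaur: 8 to 5, Gupta.
Gupta vs Blum: Gupta, 8–5.
Gupta vs Weber: 6 to 7, Weber.
Kaur vs Blum: Kaur preferred on 3+3+2+1 = 9 ballots; Kaur wins 9–4.
Kaur vs Weber: Kaur, 8–5.
Blum–Weber: Blum 8–5.
Every nominee wins at least one matchup (Gupta beats Kaur; Kaur beats Blum; Blum beats Weber; Weber beats Gupta), so there is no Condorcet loser.

none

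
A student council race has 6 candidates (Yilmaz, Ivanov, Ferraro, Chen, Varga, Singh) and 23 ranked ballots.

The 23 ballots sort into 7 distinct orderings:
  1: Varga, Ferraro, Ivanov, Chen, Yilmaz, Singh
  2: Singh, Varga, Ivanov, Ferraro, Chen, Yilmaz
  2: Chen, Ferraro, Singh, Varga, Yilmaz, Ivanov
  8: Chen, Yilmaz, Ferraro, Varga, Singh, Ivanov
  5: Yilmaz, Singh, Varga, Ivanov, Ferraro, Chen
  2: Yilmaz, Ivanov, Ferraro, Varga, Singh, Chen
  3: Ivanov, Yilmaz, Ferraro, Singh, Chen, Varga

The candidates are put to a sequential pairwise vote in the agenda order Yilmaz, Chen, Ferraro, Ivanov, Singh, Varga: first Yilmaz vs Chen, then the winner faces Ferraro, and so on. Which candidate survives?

Singh

Round 1: Yilmaz vs Chen — 10–13, Chen advances.
Round 2: Chen vs Ferraro — 10–13, Ferraro advances.
Round 3: Ferraro vs Ivanov — 11–12, Ivanov advances.
Round 4: Ivanov vs Singh — 6–17, Singh advances.
Round 5: Singh vs Varga — 12–11, Singh advances.
Singh survives the agenda.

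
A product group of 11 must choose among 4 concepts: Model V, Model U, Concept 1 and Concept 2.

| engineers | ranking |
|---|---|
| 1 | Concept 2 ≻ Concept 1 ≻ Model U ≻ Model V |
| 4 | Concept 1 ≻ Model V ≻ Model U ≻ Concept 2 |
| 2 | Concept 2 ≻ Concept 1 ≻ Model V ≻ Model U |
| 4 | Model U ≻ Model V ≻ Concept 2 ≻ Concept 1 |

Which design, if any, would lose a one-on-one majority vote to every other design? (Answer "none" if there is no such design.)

Head-to-head results (11 engineers):
Model V vs Model U: Model V wins 6–5.
Model V vs Concept 1: Concept 1 wins 7–4.
Model V vs Concept 2: Model V, 8–3.
Model U vs Concept 1: 4 for Model U, 7 for Concept 1 — Concept 1 by 7–4.
Model U vs Concept 2: 8 to 3, Model U.
Concept 1 vs Concept 2: Concept 1 preferred on 4 ballots; Concept 2 wins 7–4.
Every design wins at least one matchup (Model V beats Model U; Model U beats Concept 2; Concept 1 beats Model V; Concept 2 beats Concept 1), so there is no Condorcet loser.

none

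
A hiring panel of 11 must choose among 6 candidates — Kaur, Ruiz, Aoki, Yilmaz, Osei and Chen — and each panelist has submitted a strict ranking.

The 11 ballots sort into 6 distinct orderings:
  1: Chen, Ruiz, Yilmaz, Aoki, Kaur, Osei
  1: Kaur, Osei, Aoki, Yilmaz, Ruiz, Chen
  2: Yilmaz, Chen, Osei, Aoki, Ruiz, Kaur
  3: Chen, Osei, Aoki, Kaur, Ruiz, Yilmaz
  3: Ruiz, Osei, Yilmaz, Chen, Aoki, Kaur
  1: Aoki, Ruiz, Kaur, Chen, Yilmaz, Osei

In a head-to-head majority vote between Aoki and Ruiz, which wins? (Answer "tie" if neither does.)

Aoki

Ballots ranking Aoki above Ruiz: 1 + 2 + 3 + 1 = 7.
Ballots ranking Ruiz above Aoki: 11 − 7 = 4.
Aoki wins the head-to-head 7–4.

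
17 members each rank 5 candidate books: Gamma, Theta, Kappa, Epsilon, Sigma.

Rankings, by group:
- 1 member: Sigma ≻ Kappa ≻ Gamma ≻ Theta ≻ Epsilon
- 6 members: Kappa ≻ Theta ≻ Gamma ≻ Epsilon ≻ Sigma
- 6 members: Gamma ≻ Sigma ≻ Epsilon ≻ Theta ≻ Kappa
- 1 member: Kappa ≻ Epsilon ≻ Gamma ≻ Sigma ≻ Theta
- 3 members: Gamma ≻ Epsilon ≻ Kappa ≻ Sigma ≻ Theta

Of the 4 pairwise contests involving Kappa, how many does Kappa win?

Kappa against each rival (17 members):
Kappa vs Gamma: 8 to 9, Gamma.
Kappa vs Theta: 11 to 6, Kappa.
Kappa vs Epsilon: Kappa is ranked higher on 1+6+1 = 8 ballots, Epsilon on 9. Epsilon wins 9–8.
Kappa vs Sigma: Kappa, 10–7.
Kappa beats Theta, Sigma; loses to Gamma, Epsilon — 2 pairwise wins.

2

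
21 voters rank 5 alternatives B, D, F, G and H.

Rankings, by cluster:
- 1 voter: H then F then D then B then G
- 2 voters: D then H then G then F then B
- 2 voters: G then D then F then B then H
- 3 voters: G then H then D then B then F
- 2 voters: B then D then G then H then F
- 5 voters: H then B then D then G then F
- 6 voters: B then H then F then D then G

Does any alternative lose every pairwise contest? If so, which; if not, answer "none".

Pairwise majorities:
B vs D: 13 to 8, B.
B vs F: B wins 16–5.
B vs G: 14 to 7, B.
B–H: H 11–10.
D vs F: D preferred on 2+2+3+2+5 = 14 ballots; D wins 14–7.
D vs G: D, 16–5.
D vs H: H, 15–6.
F vs G: 1+6 = 7 for F, 14 for G — G by 14–7.
F vs H: F is ranked higher on 2 ballots, H on 19. H wins 19–2.
G vs H: G is ranked higher on 2+3+2 = 7 ballots, H on 14. H wins 14–7.
F loses to every other alternative — it is the Condorcet loser.

F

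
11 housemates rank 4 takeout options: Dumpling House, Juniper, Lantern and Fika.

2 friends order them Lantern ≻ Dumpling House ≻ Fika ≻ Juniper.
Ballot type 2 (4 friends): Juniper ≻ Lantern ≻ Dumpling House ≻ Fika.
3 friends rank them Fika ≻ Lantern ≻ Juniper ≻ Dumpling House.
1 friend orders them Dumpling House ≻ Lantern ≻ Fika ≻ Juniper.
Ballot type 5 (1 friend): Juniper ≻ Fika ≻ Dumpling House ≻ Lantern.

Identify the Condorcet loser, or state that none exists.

Head-to-head results (11 friends):
Dumpling House vs Juniper: Dumpling House is ranked higher on 2+1 = 3 ballots, Juniper on 8. Juniper wins 8–3.
Dumpling House vs Lantern: 2 to 9, Lantern.
Dumpling House vs Fika: Dumpling House wins 7–4.
Juniper vs Lantern: 4+1 = 5 for Juniper, 6 for Lantern — Lantern by 6–5.
Juniper vs Fika: Juniper preferred on 4+1 = 5 ballots; Fika wins 6–5.
Lantern vs Fika: 2+4+1 = 7 for Lantern, 4 for Fika — Lantern by 7–4.
Each restaurant has at least one pairwise win (Dumpling House beats Fika; Juniper beats Dumpling House; Lantern beats Dumpling House; Fika beats Juniper) — no Condorcet loser.

none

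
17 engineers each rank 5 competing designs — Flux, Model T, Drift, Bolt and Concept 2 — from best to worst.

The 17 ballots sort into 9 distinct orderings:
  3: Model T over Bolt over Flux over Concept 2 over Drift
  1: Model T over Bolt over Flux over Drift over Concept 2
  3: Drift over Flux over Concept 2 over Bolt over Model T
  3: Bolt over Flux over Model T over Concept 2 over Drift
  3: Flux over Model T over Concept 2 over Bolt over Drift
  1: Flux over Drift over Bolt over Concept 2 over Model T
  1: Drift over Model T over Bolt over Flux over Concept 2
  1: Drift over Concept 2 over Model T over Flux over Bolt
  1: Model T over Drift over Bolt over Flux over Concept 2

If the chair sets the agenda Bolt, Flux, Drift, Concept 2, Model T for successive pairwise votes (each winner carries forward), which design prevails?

Model T

Round 1: Bolt vs Flux — 9–8, Bolt advances.
Round 2: Bolt vs Drift — 10–7, Bolt advances.
Round 3: Bolt vs Concept 2 — 10–7, Bolt advances.
Round 4: Bolt vs Model T — 7–10, Model T advances.
Model T survives the agenda.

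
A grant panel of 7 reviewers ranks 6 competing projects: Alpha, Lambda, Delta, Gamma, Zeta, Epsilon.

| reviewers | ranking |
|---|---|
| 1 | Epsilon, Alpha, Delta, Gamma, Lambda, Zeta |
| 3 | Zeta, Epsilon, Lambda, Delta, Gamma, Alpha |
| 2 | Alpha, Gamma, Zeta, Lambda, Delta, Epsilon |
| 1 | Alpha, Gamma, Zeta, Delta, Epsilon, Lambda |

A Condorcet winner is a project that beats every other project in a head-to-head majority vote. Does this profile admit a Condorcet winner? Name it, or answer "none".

Pairwise majorities:
Alpha vs Lambda: Alpha is ranked higher on 1+2+1 = 4 ballots, Lambda on 3. Alpha wins 4–3.
Alpha vs Delta: 4 to 3, Alpha.
Alpha vs Gamma: Alpha is ranked higher on 1+2+1 = 4 ballots, Gamma on 3. Alpha wins 4–3.
Alpha vs Zeta: Alpha is ranked higher on 1+2+1 = 4 ballots, Zeta on 3. Alpha wins 4–3.
Alpha vs Epsilon: Alpha preferred on 2+1 = 3 ballots; Epsilon wins 4–3.
Lambda vs Delta: 5 to 2, Lambda.
Lambda vs Gamma: Lambda preferred on 3 ballots; Gamma wins 4–3.
Lambda vs Zeta: 1 for Lambda, 6 for Zeta — Zeta by 6–1.
Lambda vs Epsilon: Lambda is ranked higher on 2 ballots, Epsilon on 5. Epsilon wins 5–2.
Delta vs Gamma: 4 to 3, Delta.
Delta vs Zeta: Delta is ranked higher on 1 ballot, Zeta on 6. Zeta wins 6–1.
Delta vs Epsilon: Delta preferred on 2+1 = 3 ballots; Epsilon wins 4–3.
Gamma vs Zeta: 4 to 3, Gamma.
Gamma vs Epsilon: Gamma is ranked higher on 2+1 = 3 ballots, Epsilon on 4. Epsilon wins 4–3.
Zeta vs Epsilon: Zeta is ranked higher on 3+2+1 = 6 ballots, Epsilon on 1. Zeta wins 6–1.
Every project loses at least once (Alpha loses to Epsilon; Lambda loses to Alpha; Delta loses to Alpha; Gamma loses to Alpha; Zeta loses to Alpha; Epsilon loses to Zeta). The majority relation contains the cycle Alpha → Zeta → Epsilon → Alpha, so there is no Condorcet winner.

none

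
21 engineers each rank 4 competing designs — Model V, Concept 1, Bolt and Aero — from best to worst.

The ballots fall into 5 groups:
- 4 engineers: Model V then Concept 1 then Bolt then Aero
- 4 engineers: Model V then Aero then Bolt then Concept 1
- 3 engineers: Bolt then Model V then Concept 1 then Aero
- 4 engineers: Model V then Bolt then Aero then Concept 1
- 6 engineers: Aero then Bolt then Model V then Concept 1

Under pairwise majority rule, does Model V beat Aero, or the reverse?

Ballots ranking Model V above Aero: 4 + 4 + 3 + 4 = 15.
Ballots ranking Aero above Model V: 21 − 15 = 6.
Model V wins the head-to-head 15–6.

Model V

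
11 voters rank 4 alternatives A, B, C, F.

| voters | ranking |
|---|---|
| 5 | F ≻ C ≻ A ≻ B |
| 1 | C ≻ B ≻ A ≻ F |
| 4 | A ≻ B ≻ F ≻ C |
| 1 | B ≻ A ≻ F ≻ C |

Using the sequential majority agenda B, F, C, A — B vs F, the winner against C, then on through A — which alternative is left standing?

Round 1: B vs F — 6–5, B advances.
Round 2: B vs C — 5–6, C advances.
Round 3: C vs A — 6–5, C advances.
C survives the agenda.

C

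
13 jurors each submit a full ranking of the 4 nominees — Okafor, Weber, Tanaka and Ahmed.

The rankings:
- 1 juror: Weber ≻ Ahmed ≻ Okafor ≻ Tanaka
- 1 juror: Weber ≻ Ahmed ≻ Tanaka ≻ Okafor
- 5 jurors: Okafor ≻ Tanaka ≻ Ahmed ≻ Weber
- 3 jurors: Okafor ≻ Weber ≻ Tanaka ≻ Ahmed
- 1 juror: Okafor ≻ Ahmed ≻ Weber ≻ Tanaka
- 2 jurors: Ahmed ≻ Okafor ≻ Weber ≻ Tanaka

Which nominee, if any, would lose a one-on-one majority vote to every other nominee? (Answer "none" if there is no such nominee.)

Pairwise majorities:
Okafor vs Weber: Okafor preferred on 5+3+1+2 = 11 ballots; Okafor wins 11–2.
Okafor–Tanaka: Okafor 12–1.
Okafor vs Ahmed: 5+3+1 = 9 for Okafor, 4 for Ahmed — Okafor by 9–4.
Weber–Tanaka: Weber 8–5.
Weber–Ahmed: Ahmed 8–5.
Tanaka vs Ahmed: Tanaka wins 8–5.
No nominee is winless: Okafor beats Weber; Weber beats Tanaka; Tanaka beats Ahmed; Ahmed beats Weber. There is no Condorcet loser.

none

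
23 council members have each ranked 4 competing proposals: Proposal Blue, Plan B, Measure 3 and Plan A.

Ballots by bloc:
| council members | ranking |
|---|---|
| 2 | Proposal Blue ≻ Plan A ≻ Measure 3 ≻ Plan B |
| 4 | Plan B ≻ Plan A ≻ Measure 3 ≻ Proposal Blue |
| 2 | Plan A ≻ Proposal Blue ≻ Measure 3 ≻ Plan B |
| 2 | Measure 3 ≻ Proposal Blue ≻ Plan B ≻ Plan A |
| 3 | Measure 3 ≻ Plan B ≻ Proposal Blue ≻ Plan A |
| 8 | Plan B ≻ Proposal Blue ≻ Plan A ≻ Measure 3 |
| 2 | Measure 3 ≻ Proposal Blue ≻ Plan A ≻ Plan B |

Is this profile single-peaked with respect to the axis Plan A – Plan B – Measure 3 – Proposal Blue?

no

Axis positions: Plan A=1, Plan B=2, Measure 3=3, Proposal Blue=4.
Bloc 1: ranking walks positions 4-1-3-2; Plan A is ranked above Measure 3 even though Measure 3 lies between Plan A and the peak Proposal Blue on the axis — preferences dip and rise again. Not single-peaked.
Bloc 2 (peak Plan B at position 2): ranking walks positions 2-1-3-4, expanding outward from the peak — single-peaked.
Bloc 3: ranking walks positions 1-4-3-2; Proposal Blue is ranked above Plan B even though Plan B lies between Proposal Blue and the peak Plan A on the axis — preferences dip and rise again. Not single-peaked.
Bloc 4 (peak Measure 3 at position 3): ranking walks positions 3-4-2-1, expanding outward from the peak — single-peaked.
Bloc 5 (peak Measure 3 at position 3): ranking walks positions 3-2-4-1, expanding outward from the peak — single-peaked.
Bloc 6: ranking walks positions 2-4-1-3; Proposal Blue is ranked above Measure 3 even though Measure 3 lies between Proposal Blue and the peak Plan B on the axis — preferences dip and rise again. Not single-peaked.
Bloc 7: ranking walks positions 3-4-1-2; Plan A is ranked above Plan B even though Plan B lies between Plan A and the peak Measure 3 on the axis — preferences dip and rise again. Not single-peaked.
Bloc 1 violates single-peakedness, so the profile is not single-peaked on this axis.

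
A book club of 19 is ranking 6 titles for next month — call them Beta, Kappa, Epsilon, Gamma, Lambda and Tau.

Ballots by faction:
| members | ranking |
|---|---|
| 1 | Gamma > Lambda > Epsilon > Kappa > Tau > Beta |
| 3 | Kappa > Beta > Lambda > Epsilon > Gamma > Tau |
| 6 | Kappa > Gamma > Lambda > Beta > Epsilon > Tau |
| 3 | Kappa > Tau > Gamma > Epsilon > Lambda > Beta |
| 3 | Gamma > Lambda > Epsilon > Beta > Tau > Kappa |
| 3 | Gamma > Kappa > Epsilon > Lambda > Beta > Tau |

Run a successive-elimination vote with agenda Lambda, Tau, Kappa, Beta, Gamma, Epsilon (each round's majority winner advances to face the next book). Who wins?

Kappa

Round 1: Lambda vs Tau — 16–3, Lambda advances.
Round 2: Lambda vs Kappa — 4–15, Kappa advances.
Round 3: Kappa vs Beta — 16–3, Kappa advances.
Round 4: Kappa vs Gamma — 12–7, Kappa advances.
Round 5: Kappa vs Epsilon — 15–4, Kappa advances.
Kappa survives the agenda.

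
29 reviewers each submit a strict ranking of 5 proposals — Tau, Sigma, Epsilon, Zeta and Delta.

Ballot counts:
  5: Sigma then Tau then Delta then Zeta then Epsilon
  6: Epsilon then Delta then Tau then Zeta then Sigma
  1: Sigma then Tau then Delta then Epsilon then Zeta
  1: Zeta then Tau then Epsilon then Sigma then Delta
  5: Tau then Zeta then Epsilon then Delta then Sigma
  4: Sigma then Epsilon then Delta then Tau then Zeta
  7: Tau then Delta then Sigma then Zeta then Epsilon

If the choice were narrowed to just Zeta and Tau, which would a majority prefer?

Ballots ranking Zeta above Tau: 1.
Ballots ranking Tau above Zeta: 29 − 1 = 28.
Tau wins the head-to-head 28–1.

Tau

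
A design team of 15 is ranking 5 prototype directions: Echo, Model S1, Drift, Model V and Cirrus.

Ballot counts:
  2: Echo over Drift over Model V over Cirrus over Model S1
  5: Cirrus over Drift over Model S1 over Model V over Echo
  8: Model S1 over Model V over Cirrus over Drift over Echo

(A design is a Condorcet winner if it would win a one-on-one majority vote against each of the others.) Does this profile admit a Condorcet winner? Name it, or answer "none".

Model S1

Head-to-head results (15 engineers):
Echo vs Model S1: Model S1 wins 13–2.
Echo vs Drift: Drift, 13–2.
Echo vs Model V: Model V wins 13–2.
Echo–Cirrus: Cirrus 13–2.
Model S1–Drift: Model S1 8–7.
Model S1 vs Model V: Model S1 wins 13–2.
Model S1 vs Cirrus: Model S1 wins 8–7.
Drift vs Model V: Model V, 8–7.
Drift–Cirrus: Cirrus 13–2.
Model V vs Cirrus: Model V wins 10–5.
Model S1 wins every pairwise contest, so Model S1 is the Condorcet winner.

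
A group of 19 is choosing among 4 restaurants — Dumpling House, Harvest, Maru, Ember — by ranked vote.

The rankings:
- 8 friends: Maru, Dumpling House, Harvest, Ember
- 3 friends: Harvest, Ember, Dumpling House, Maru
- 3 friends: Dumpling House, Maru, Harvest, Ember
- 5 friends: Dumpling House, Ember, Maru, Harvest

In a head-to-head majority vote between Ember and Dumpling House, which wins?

Ballots ranking Ember above Dumpling House: 3.
Ballots ranking Dumpling House above Ember: 19 − 3 = 16.
Dumpling House wins the head-to-head 16–3.

Dumpling House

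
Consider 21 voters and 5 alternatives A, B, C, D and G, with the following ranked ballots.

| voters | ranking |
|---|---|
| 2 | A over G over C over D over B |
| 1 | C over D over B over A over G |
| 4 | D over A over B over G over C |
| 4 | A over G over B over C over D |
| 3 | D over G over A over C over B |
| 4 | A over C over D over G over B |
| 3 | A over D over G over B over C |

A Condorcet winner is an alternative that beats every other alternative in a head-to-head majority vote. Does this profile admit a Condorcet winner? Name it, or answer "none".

Head-to-head results (21 voters):
A–B: A 20–1.
A vs C: A wins 20–1.
A–D: A 13–8.
A vs G: A, 18–3.
B vs C: B wins 11–10.
B vs D: D, 17–4.
B–G: G 16–5.
C vs D: C, 11–10.
C vs G: G, 16–5.
D–G: D 15–6.
A defeats every rival head-to-head and is the Condorcet winner.

A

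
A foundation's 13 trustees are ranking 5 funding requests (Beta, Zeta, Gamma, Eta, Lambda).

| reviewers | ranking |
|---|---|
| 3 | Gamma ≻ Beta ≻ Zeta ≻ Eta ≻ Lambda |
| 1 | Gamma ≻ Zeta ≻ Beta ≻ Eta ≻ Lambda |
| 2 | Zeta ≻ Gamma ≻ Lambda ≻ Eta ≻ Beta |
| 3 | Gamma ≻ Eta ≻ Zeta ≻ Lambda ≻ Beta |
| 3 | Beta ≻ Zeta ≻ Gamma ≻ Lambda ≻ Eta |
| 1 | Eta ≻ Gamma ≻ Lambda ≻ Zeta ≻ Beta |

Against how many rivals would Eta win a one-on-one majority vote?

Eta against each rival (13 reviewers):
Eta vs Beta: Beta, 7–6.
Eta–Zeta: Zeta 9–4.
Eta vs Gamma: Gamma, 12–1.
Eta vs Lambda: Eta, 8–5.
Eta beats Lambda; loses to Beta, Zeta, Gamma — 1 pairwise win.

1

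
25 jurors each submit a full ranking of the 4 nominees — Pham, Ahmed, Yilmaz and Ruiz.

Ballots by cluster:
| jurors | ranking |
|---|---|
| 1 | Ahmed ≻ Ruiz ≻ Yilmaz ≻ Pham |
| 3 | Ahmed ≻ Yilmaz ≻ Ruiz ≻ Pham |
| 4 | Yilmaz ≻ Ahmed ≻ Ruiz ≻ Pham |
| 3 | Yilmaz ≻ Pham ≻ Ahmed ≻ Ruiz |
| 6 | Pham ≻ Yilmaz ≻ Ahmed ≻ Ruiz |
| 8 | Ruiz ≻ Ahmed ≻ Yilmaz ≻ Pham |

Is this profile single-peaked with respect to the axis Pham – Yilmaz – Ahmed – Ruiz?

Axis positions: Pham=1, Yilmaz=2, Ahmed=3, Ruiz=4.
Cluster 1 (peak Ahmed at position 3): ranking walks positions 3-4-2-1, expanding outward from the peak — single-peaked.
Cluster 2 (peak Ahmed at position 3): ranking walks positions 3-2-4-1, expanding outward from the peak — single-peaked.
Cluster 3 (peak Yilmaz at position 2): ranking walks positions 2-3-4-1, expanding outward from the peak — single-peaked.
Cluster 4 (peak Yilmaz at position 2): ranking walks positions 2-1-3-4, expanding outward from the peak — single-peaked.
Cluster 5 (peak Pham at position 1): ranking walks positions 1-2-3-4, expanding outward from the peak — single-peaked.
Cluster 6 (peak Ruiz at position 4): ranking walks positions 4-3-2-1, expanding outward from the peak — single-peaked.
Every ranking is single-peaked on this axis.

yes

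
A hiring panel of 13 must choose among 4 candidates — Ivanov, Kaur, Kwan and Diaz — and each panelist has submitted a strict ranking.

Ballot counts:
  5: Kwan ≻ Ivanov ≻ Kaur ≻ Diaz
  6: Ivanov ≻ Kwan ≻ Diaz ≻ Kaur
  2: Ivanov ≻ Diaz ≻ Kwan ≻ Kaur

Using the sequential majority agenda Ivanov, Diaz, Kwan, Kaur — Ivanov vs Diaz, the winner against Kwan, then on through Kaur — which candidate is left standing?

Ivanov

Round 1: Ivanov vs Diaz — 13–0, Ivanov advances.
Round 2: Ivanov vs Kwan — 8–5, Ivanov advances.
Round 3: Ivanov vs Kaur — 13–0, Ivanov advances.
The agenda winner is Ivanov.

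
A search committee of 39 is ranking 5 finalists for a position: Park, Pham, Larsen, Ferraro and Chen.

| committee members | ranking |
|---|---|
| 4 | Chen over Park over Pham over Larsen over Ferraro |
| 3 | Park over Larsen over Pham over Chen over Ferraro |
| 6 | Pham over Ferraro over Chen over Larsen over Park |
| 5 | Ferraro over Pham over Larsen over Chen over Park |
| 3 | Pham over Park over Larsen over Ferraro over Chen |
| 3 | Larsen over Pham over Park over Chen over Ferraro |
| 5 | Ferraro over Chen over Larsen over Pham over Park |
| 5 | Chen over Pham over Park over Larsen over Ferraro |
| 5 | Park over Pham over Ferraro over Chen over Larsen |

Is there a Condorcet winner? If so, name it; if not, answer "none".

Head-to-head results (39 committee members):
Park vs Pham: Park preferred on 4+3+5 = 12 ballots; Pham wins 27–12.
Park vs Larsen: Park preferred on 4+3+3+5+5 = 20 ballots; Park wins 20–19.
Park vs Ferraro: 4+3+3+3+5+5 = 23 for Park, 16 for Ferraro — Park by 23–16.
Park vs Chen: Park is ranked higher on 3+3+3+5 = 14 ballots, Chen on 25. Chen wins 25–14.
Pham vs Larsen: Pham is ranked higher on 4+6+5+3+5+5 = 28 ballots, Larsen on 11. Pham wins 28–11.
Pham vs Ferraro: 29 to 10, Pham.
Pham vs Chen: 25 to 14, Pham.
Larsen vs Ferraro: Larsen is ranked higher on 4+3+3+3+5 = 18 ballots, Ferraro on 21. Ferraro wins 21–18.
Larsen vs Chen: 14 to 25, Chen.
Ferraro vs Chen: 24 to 15, Ferraro.
Only Pham has no losses; Pham is the Condorcet winner.

Pham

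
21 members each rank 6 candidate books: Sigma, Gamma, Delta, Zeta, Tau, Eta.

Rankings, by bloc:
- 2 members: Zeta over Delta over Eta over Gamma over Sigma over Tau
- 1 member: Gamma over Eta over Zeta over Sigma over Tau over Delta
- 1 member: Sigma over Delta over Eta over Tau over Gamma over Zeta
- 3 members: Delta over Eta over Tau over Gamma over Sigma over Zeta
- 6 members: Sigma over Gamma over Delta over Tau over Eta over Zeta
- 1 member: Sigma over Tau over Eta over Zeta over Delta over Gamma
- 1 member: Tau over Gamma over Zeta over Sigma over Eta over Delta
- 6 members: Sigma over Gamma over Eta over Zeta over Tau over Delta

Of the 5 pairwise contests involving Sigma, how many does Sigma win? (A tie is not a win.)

5

Sigma against each rival (21 members):
Sigma vs Gamma: Sigma is ranked higher on 1+6+1+6 = 14 ballots, Gamma on 7. Sigma wins 14–7.
Sigma–Delta: Sigma 16–5.
Sigma–Zeta: Sigma 17–4.
Sigma vs Tau: Sigma, 17–4.
Sigma vs Eta: Sigma is ranked higher on 1+6+1+1+6 = 15 ballots, Eta on 6. Sigma wins 15–6.
Sigma beats Gamma, Delta, Zeta, Tau, Eta — 5 pairwise wins.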